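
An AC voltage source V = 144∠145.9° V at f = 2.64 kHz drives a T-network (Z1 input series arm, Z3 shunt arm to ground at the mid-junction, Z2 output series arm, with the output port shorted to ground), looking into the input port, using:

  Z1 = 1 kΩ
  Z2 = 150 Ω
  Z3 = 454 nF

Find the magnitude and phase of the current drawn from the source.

Step 1 — Angular frequency: ω = 2π·f = 2π·2640 = 1.659e+04 rad/s.
Step 2 — Component impedances:
  Z1: Z = R = 1000 Ω
  Z2: Z = R = 150 Ω
  Z3: Z = 1/(jωC) = -j/(ω·C) = 0 - j132.8 Ω
Step 3 — With the output port shorted to ground, the output series arm Z2 runs from the junction to ground; the shunt arm Z3 also runs from the junction to ground. They appear in parallel: Z3 || Z2 = 65.9 - j74.45 Ω.
Step 4 — Series with input arm Z1: Z_in = Z1 + (Z3 || Z2) = 1066 - j74.45 Ω = 1069∠-4.0° Ω.
Step 5 — Source phasor: V = 144∠145.9° V = -119.2 + j80.73 V.
Step 6 — Ohm's law: I = V / Z_total = (-119.2 + j80.73) / (1066 - j74.45) = -0.1166 + j0.0676 A.
Step 7 — Convert to polar: |I| = 0.1348 A, ∠I = 149.9°.

I = 0.1348∠149.9° A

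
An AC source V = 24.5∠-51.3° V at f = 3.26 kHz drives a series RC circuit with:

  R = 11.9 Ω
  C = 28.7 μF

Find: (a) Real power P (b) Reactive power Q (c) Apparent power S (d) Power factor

Step 1 — Angular frequency: ω = 2π·f = 2π·3260 = 2.048e+04 rad/s.
Step 2 — Component impedances:
  R: Z = R = 11.9 Ω
  C: Z = 1/(jωC) = -j/(ω·C) = 0 - j1.701 Ω
Step 3 — Series combination: Z_total = R + C = 11.9 - j1.701 Ω = 12.02∠-8.1° Ω.
Step 4 — Source phasor: V = 24.5∠-51.3° V = 15.32 - j19.12 V.
Step 5 — Current: I = V / Z = 1.487 - j1.394 A = 2.038∠-43.2° A.
Step 6 — Complex power: S = V·I* = 49.43 - j7.066 VA.
Step 7 — Real power: P = Re(S) = 49.43 W.
Step 8 — Reactive power: Q = Im(S) = -7.066 VAR.
Step 9 — Apparent power: |S| = 49.93 VA.
Step 10 — Power factor: PF = P/|S| = 0.9899 (leading).

(a) P = 49.43 W  (b) Q = -7.066 VAR  (c) S = 49.93 VA  (d) PF = 0.9899 (leading)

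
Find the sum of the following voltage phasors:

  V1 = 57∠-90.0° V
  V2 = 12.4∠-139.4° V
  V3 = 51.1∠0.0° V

Step 1 — Convert each phasor to rectangular form:
  V1 = 57·(cos(-90.0°) + j·sin(-90.0°)) = 0 - j57 V
  V2 = 12.4·(cos(-139.4°) + j·sin(-139.4°)) = -9.415 - j8.07 V
  V3 = 51.1·(cos(0.0°) + j·sin(0.0°)) = 51.1 V
Step 2 — Sum components: V_total = 41.69 - j65.07 V.
Step 3 — Convert to polar: |V_total| = 77.28 V, ∠V_total = -57.4°.

V_total = 77.28∠-57.4° V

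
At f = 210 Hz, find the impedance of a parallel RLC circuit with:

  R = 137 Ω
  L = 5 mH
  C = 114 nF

Step 1 — Angular frequency: ω = 2π·f = 2π·210 = 1319 rad/s.
Step 2 — Component impedances:
  R: Z = R = 137 Ω
  L: Z = jωL = j·1319·0.005 = 0 + j6.597 Ω
  C: Z = 1/(jωC) = -j/(ω·C) = 0 - j6648 Ω
Step 3 — Parallel combination: 1/Z_total = 1/R + 1/L + 1/C; Z_total = 0.3176 + j6.589 Ω = 6.596∠87.2° Ω.

Z = 0.3176 + j6.589 Ω = 6.596∠87.2° Ω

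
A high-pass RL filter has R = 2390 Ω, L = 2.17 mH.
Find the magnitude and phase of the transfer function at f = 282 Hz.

Step 1 — Angular frequency: ω = 2π·282 = 1772 rad/s.
Step 2 — Transfer function: H(jω) = jωL/(R + jωL).
Step 3 — Numerator jωL = j·3.845; denominator R + jωL = 2390 + j3.845.
Step 4 — H = 2.588e-06 + j0.001609.
Step 5 — Magnitude: |H| = 0.001609 (-55.9 dB); phase: φ = 89.9°.

|H| = 0.001609 (-55.9 dB), φ = 89.9°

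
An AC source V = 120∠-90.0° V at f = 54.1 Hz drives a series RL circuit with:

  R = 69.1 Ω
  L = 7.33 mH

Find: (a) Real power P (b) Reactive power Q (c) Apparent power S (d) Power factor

Step 1 — Angular frequency: ω = 2π·f = 2π·54.1 = 339.9 rad/s.
Step 2 — Component impedances:
  R: Z = R = 69.1 Ω
  L: Z = jωL = j·339.9·0.00733 = 0 + j2.492 Ω
Step 3 — Series combination: Z_total = R + L = 69.1 + j2.492 Ω = 69.14∠2.1° Ω.
Step 4 — Source phasor: V = 120∠-90.0° V = 0 - j120 V.
Step 5 — Current: I = V / Z = -0.06254 - j1.734 A = 1.735∠-92.1° A.
Step 6 — Complex power: S = V·I* = 208.1 + j7.505 VA.
Step 7 — Real power: P = Re(S) = 208.1 W.
Step 8 — Reactive power: Q = Im(S) = 7.505 VAR.
Step 9 — Apparent power: |S| = 208.3 VA.
Step 10 — Power factor: PF = P/|S| = 0.9994 (lagging).

(a) P = 208.1 W  (b) Q = 7.505 VAR  (c) S = 208.3 VA  (d) PF = 0.9994 (lagging)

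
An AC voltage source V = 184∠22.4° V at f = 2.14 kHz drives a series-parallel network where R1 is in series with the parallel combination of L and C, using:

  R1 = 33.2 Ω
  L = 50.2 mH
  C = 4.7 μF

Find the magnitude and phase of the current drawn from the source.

Step 1 — Angular frequency: ω = 2π·f = 2π·2140 = 1.345e+04 rad/s.
Step 2 — Component impedances:
  R1: Z = R = 33.2 Ω
  L: Z = jωL = j·1.345e+04·0.0502 = 0 + j675 Ω
  C: Z = 1/(jωC) = -j/(ω·C) = 0 - j15.82 Ω
Step 3 — Parallel branch: L || C = 1/(1/L + 1/C) = 0 - j16.2 Ω.
Step 4 — Series with R1: Z_total = R1 + (L || C) = 33.2 - j16.2 Ω = 36.94∠-26.0° Ω.
Step 5 — Source phasor: V = 184∠22.4° V = 170.1 + j70.12 V.
Step 6 — Ohm's law: I = V / Z_total = (170.1 + j70.12) / (33.2 - j16.2) = 3.306 + j3.725 A.
Step 7 — Convert to polar: |I| = 4.981 A, ∠I = 48.4°.

I = 4.981∠48.4° A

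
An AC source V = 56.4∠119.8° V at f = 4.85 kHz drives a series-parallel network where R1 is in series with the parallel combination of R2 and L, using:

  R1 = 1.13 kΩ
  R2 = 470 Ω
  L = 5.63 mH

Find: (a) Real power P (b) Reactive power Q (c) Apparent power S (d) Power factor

Step 1 — Angular frequency: ω = 2π·f = 2π·4850 = 3.047e+04 rad/s.
Step 2 — Component impedances:
  R1: Z = R = 1130 Ω
  R2: Z = R = 470 Ω
  L: Z = jωL = j·3.047e+04·0.00563 = 0 + j171.6 Ω
Step 3 — Parallel branch: R2 || L = 1/(1/R2 + 1/L) = 55.26 + j151.4 Ω.
Step 4 — Series with R1: Z_total = R1 + (R2 || L) = 1185 + j151.4 Ω = 1195∠7.3° Ω.
Step 5 — Source phasor: V = 56.4∠119.8° V = -28.03 + j48.94 V.
Step 6 — Current: I = V / Z = -0.01808 + j0.0436 A = 0.0472∠112.5° A.
Step 7 — Complex power: S = V·I* = 2.641 + j0.3373 VA.
Step 8 — Real power: P = Re(S) = 2.641 W.
Step 9 — Reactive power: Q = Im(S) = 0.3373 VAR.
Step 10 — Apparent power: |S| = 2.662 VA.
Step 11 — Power factor: PF = P/|S| = 0.9919 (lagging).

(a) P = 2.641 W  (b) Q = 0.3373 VAR  (c) S = 2.662 VA  (d) PF = 0.9919 (lagging)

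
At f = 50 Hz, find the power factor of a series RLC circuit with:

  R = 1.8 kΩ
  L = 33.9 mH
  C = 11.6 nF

Step 1 — Angular frequency: ω = 2π·f = 2π·50 = 314.2 rad/s.
Step 2 — Component impedances:
  R: Z = R = 1800 Ω
  L: Z = jωL = j·314.2·0.0339 = 0 + j10.65 Ω
  C: Z = 1/(jωC) = -j/(ω·C) = 0 - j2.744e+05 Ω
Step 3 — Series combination: Z_total = R + L + C = 1800 - j2.744e+05 Ω = 2.744e+05∠-89.6° Ω.
Step 4 — Power factor: PF = cos(φ) = Re(Z)/|Z| = 1800/2.744e+05 = 0.00656.
Step 5 — Type: Im(Z) = -2.744e+05 ⇒ leading (phase φ = -89.6°).

PF = 0.00656 (leading, φ = -89.6°)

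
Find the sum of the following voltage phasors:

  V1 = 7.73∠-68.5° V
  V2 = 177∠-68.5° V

Step 1 — Convert each phasor to rectangular form:
  V1 = 7.73·(cos(-68.5°) + j·sin(-68.5°)) = 2.833 - j7.192 V
  V2 = 177·(cos(-68.5°) + j·sin(-68.5°)) = 64.87 - j164.7 V
Step 2 — Sum components: V_total = 67.7 - j171.9 V.
Step 3 — Convert to polar: |V_total| = 184.7 V, ∠V_total = -68.5°.

V_total = 184.7∠-68.5° V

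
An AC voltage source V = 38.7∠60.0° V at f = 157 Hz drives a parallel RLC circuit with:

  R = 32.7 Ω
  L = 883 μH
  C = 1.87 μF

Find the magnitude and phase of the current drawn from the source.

Step 1 — Angular frequency: ω = 2π·f = 2π·157 = 986.5 rad/s.
Step 2 — Component impedances:
  R: Z = R = 32.7 Ω
  L: Z = jωL = j·986.5·0.000883 = 0 + j0.871 Ω
  C: Z = 1/(jωC) = -j/(ω·C) = 0 - j542.1 Ω
Step 3 — Parallel combination: 1/Z_total = 1/R + 1/L + 1/C; Z_total = 0.02326 + j0.8718 Ω = 0.8721∠88.5° Ω.
Step 4 — Source phasor: V = 38.7∠60.0° V = 19.35 + j33.52 V.
Step 5 — Ohm's law: I = V / Z_total = (19.35 + j33.52) / (0.02326 + j0.8718) = 39.01 - j21.15 A.
Step 6 — Convert to polar: |I| = 44.37 A, ∠I = -28.5°.

I = 44.37∠-28.5° A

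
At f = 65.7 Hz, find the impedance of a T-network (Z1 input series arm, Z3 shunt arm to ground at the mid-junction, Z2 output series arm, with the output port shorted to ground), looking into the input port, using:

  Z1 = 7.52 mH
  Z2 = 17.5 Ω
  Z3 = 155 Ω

Step 1 — Angular frequency: ω = 2π·f = 2π·65.7 = 412.8 rad/s.
Step 2 — Component impedances:
  Z1: Z = jωL = j·412.8·0.00752 = 0 + j3.104 Ω
  Z2: Z = R = 17.5 Ω
  Z3: Z = R = 155 Ω
Step 3 — With the output port shorted to ground, the output series arm Z2 runs from the junction to ground; the shunt arm Z3 also runs from the junction to ground. They appear in parallel: Z3 || Z2 = 15.72 Ω.
Step 4 — Series with input arm Z1: Z_in = Z1 + (Z3 || Z2) = 15.72 + j3.104 Ω = 16.03∠11.2° Ω.

Z = 15.72 + j3.104 Ω = 16.03∠11.2° Ω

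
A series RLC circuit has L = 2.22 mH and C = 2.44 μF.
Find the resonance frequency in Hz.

Step 1 — Resonance condition Im(Z)=0 gives ω₀ = 1/√(LC).
Step 2 — ω₀ = 1/√(0.00222·2.44e-06) = 1.359e+04 rad/s.
Step 3 — f₀ = ω₀/(2π) = 2162 Hz.

f₀ = 2162 Hz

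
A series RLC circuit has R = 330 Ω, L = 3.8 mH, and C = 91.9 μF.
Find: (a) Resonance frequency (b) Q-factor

Step 1 — Resonance condition Im(Z)=0 gives ω₀ = 1/√(LC).
Step 2 — ω₀ = 1/√(0.0038·9.19e-05) = 1692 rad/s.
Step 3 — f₀ = ω₀/(2π) = 269.3 Hz.
Step 4 — Series Q: Q = ω₀L/R = 1692·0.0038/330 = 0.01949.

(a) f₀ = 269.3 Hz  (b) Q = 0.01949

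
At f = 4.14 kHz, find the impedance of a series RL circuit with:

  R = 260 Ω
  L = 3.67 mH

Step 1 — Angular frequency: ω = 2π·f = 2π·4140 = 2.601e+04 rad/s.
Step 2 — Component impedances:
  R: Z = R = 260 Ω
  L: Z = jωL = j·2.601e+04·0.00367 = 0 + j95.47 Ω
Step 3 — Series combination: Z_total = R + L = 260 + j95.47 Ω = 277∠20.2° Ω.

Z = 260 + j95.47 Ω = 277∠20.2° Ω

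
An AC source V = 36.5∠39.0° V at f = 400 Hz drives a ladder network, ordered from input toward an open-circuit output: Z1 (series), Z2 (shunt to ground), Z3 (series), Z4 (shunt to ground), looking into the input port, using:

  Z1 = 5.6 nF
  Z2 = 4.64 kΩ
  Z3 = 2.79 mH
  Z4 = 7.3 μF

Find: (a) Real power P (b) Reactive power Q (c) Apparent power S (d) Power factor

Step 1 — Angular frequency: ω = 2π·f = 2π·400 = 2513 rad/s.
Step 2 — Component impedances:
  Z1: Z = 1/(jωC) = -j/(ω·C) = 0 - j7.105e+04 Ω
  Z2: Z = R = 4640 Ω
  Z3: Z = jωL = j·2513·0.00279 = 0 + j7.012 Ω
  Z4: Z = 1/(jωC) = -j/(ω·C) = 0 - j54.51 Ω
Step 3 — Ladder network (open output): work backward from the far end, alternating series and parallel combinations. Z_in = 0.4861 - j7.11e+04 Ω = 7.11e+04∠-90.0° Ω.
Step 4 — Source phasor: V = 36.5∠39.0° V = 28.37 + j22.97 V.
Step 5 — Current: I = V / Z = -0.0003231 + j0.000399 A = 0.0005134∠129.0° A.
Step 6 — Complex power: S = V·I* = 1.281e-07 - j0.01874 VA.
Step 7 — Real power: P = Re(S) = 1.281e-07 W.
Step 8 — Reactive power: Q = Im(S) = -0.01874 VAR.
Step 9 — Apparent power: |S| = 0.01874 VA.
Step 10 — Power factor: PF = P/|S| = 6.837e-06 (leading).

(a) P = 1.281e-07 W  (b) Q = -0.01874 VAR  (c) S = 0.01874 VA  (d) PF = 6.837e-06 (leading)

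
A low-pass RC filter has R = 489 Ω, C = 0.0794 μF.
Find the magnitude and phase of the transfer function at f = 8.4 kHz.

Step 1 — Angular frequency: ω = 2π·8400 = 5.278e+04 rad/s.
Step 2 — Transfer function: H(jω) = 1/(1 + jωRC).
Step 3 — Denominator: 1 + jωRC = 1 + j·5.278e+04·489·7.94e-08 = 1 + j2.049.
Step 4 — H = 0.1923 - j0.3941.
Step 5 — Magnitude: |H| = 0.4386 (-7.2 dB); phase: φ = -64.0°.

|H| = 0.4386 (-7.2 dB), φ = -64.0°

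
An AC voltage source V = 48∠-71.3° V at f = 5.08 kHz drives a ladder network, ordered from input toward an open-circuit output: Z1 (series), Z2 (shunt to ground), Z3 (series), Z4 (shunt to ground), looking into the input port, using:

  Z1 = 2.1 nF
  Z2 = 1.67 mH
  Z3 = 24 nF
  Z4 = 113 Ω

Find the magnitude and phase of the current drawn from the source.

Step 1 — Angular frequency: ω = 2π·f = 2π·5080 = 3.192e+04 rad/s.
Step 2 — Component impedances:
  Z1: Z = 1/(jωC) = -j/(ω·C) = 0 - j1.492e+04 Ω
  Z2: Z = jωL = j·3.192e+04·0.00167 = 0 + j53.3 Ω
  Z3: Z = 1/(jωC) = -j/(ω·C) = 0 - j1305 Ω
  Z4: Z = R = 113 Ω
Step 3 — Ladder network (open output): work backward from the far end, alternating series and parallel combinations. Z_in = 0.2031 - j1.486e+04 Ω = 1.486e+04∠-90.0° Ω.
Step 4 — Source phasor: V = 48∠-71.3° V = 15.39 - j45.47 V.
Step 5 — Ohm's law: I = V / Z_total = (15.39 - j45.47) / (0.2031 - j1.486e+04) = 0.003059 + j0.001035 A.
Step 6 — Convert to polar: |I| = 0.003229 A, ∠I = 18.7°.

I = 0.003229∠18.7° A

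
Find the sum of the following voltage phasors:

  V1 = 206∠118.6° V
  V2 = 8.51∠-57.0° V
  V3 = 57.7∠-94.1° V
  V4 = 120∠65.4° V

Step 1 — Convert each phasor to rectangular form:
  V1 = 206·(cos(118.6°) + j·sin(118.6°)) = -98.61 + j180.9 V
  V2 = 8.51·(cos(-57.0°) + j·sin(-57.0°)) = 4.635 - j7.137 V
  V3 = 57.7·(cos(-94.1°) + j·sin(-94.1°)) = -4.125 - j57.55 V
  V4 = 120·(cos(65.4°) + j·sin(65.4°)) = 49.95 + j109.1 V
Step 2 — Sum components: V_total = -48.15 + j225.3 V.
Step 3 — Convert to polar: |V_total| = 230.4 V, ∠V_total = 102.1°.

V_total = 230.4∠102.1° V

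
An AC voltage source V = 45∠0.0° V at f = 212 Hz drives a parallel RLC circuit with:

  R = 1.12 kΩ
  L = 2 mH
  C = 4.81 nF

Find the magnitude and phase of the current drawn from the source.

Step 1 — Angular frequency: ω = 2π·f = 2π·212 = 1332 rad/s.
Step 2 — Component impedances:
  R: Z = R = 1120 Ω
  L: Z = jωL = j·1332·0.002 = 0 + j2.664 Ω
  C: Z = 1/(jωC) = -j/(ω·C) = 0 - j1.561e+05 Ω
Step 3 — Parallel combination: 1/Z_total = 1/R + 1/L + 1/C; Z_total = 0.006337 + j2.664 Ω = 2.664∠89.9° Ω.
Step 4 — Source phasor: V = 45∠0.0° V = 45 V.
Step 5 — Ohm's law: I = V / Z_total = (45) / (0.006337 + j2.664) = 0.04018 - j16.89 A.
Step 6 — Convert to polar: |I| = 16.89 A, ∠I = -89.9°.

I = 16.89∠-89.9° A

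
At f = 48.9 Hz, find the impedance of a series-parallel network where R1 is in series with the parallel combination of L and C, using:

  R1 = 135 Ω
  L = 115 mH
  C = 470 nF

Step 1 — Angular frequency: ω = 2π·f = 2π·48.9 = 307.2 rad/s.
Step 2 — Component impedances:
  R1: Z = R = 135 Ω
  L: Z = jωL = j·307.2·0.115 = 0 + j35.33 Ω
  C: Z = 1/(jωC) = -j/(ω·C) = 0 - j6925 Ω
Step 3 — Parallel branch: L || C = 1/(1/L + 1/C) = 0 + j35.51 Ω.
Step 4 — Series with R1: Z_total = R1 + (L || C) = 135 + j35.51 Ω = 139.6∠14.7° Ω.

Z = 135 + j35.51 Ω = 139.6∠14.7° Ω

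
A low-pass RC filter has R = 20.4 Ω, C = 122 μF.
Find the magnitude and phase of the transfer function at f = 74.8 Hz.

Step 1 — Angular frequency: ω = 2π·74.8 = 470 rad/s.
Step 2 — Transfer function: H(jω) = 1/(1 + jωRC).
Step 3 — Denominator: 1 + jωRC = 1 + j·470·20.4·0.000122 = 1 + j1.17.
Step 4 — H = 0.4223 - j0.4939.
Step 5 — Magnitude: |H| = 0.6498 (-3.7 dB); phase: φ = -49.5°.

|H| = 0.6498 (-3.7 dB), φ = -49.5°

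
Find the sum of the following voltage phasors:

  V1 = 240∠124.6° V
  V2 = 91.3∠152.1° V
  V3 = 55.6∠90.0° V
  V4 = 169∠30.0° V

Step 1 — Convert each phasor to rectangular form:
  V1 = 240·(cos(124.6°) + j·sin(124.6°)) = -136.3 + j197.6 V
  V2 = 91.3·(cos(152.1°) + j·sin(152.1°)) = -80.69 + j42.72 V
  V3 = 55.6·(cos(90.0°) + j·sin(90.0°)) = 0 + j55.6 V
  V4 = 169·(cos(30.0°) + j·sin(30.0°)) = 146.4 + j84.5 V
Step 2 — Sum components: V_total = -70.61 + j380.4 V.
Step 3 — Convert to polar: |V_total| = 386.9 V, ∠V_total = 100.5°.

V_total = 386.9∠100.5° V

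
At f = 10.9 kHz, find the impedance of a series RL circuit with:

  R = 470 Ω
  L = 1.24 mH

Step 1 — Angular frequency: ω = 2π·f = 2π·1.09e+04 = 6.849e+04 rad/s.
Step 2 — Component impedances:
  R: Z = R = 470 Ω
  L: Z = jωL = j·6.849e+04·0.00124 = 0 + j84.92 Ω
Step 3 — Series combination: Z_total = R + L = 470 + j84.92 Ω = 477.6∠10.2° Ω.

Z = 470 + j84.92 Ω = 477.6∠10.2° Ω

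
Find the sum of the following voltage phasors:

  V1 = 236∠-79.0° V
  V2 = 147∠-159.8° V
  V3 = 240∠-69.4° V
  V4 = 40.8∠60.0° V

Step 1 — Convert each phasor to rectangular form:
  V1 = 236·(cos(-79.0°) + j·sin(-79.0°)) = 45.03 - j231.7 V
  V2 = 147·(cos(-159.8°) + j·sin(-159.8°)) = -138 - j50.76 V
  V3 = 240·(cos(-69.4°) + j·sin(-69.4°)) = 84.44 - j224.7 V
  V4 = 40.8·(cos(60.0°) + j·sin(60.0°)) = 20.4 + j35.33 V
Step 2 — Sum components: V_total = 11.91 - j471.7 V.
Step 3 — Convert to polar: |V_total| = 471.9 V, ∠V_total = -88.6°.

V_total = 471.9∠-88.6° V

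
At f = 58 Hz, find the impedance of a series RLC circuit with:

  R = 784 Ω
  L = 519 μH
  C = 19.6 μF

Step 1 — Angular frequency: ω = 2π·f = 2π·58 = 364.4 rad/s.
Step 2 — Component impedances:
  R: Z = R = 784 Ω
  L: Z = jωL = j·364.4·0.000519 = 0 + j0.1891 Ω
  C: Z = 1/(jωC) = -j/(ω·C) = 0 - j140 Ω
Step 3 — Series combination: Z_total = R + L + C = 784 - j139.8 Ω = 796.4∠-10.1° Ω.

Z = 784 - j139.8 Ω = 796.4∠-10.1° Ω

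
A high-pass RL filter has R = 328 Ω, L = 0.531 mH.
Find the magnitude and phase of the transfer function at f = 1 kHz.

Step 1 — Angular frequency: ω = 2π·1000 = 6283 rad/s.
Step 2 — Transfer function: H(jω) = jωL/(R + jωL).
Step 3 — Numerator jωL = j·3.336; denominator R + jωL = 328 + j3.336.
Step 4 — H = 0.0001035 + j0.01017.
Step 5 — Magnitude: |H| = 0.01017 (-39.9 dB); phase: φ = 89.4°.

|H| = 0.01017 (-39.9 dB), φ = 89.4°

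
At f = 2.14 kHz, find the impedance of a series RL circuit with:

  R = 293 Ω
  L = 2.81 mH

Step 1 — Angular frequency: ω = 2π·f = 2π·2140 = 1.345e+04 rad/s.
Step 2 — Component impedances:
  R: Z = R = 293 Ω
  L: Z = jωL = j·1.345e+04·0.00281 = 0 + j37.78 Ω
Step 3 — Series combination: Z_total = R + L = 293 + j37.78 Ω = 295.4∠7.3° Ω.

Z = 293 + j37.78 Ω = 295.4∠7.3° Ω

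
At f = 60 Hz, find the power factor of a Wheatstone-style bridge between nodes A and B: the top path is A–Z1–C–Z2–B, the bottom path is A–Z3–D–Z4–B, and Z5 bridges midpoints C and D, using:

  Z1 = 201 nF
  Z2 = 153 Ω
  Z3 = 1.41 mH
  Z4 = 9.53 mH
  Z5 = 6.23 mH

Step 1 — Angular frequency: ω = 2π·f = 2π·60 = 377 rad/s.
Step 2 — Component impedances:
  Z1: Z = 1/(jωC) = -j/(ω·C) = 0 - j1.32e+04 Ω
  Z2: Z = R = 153 Ω
  Z3: Z = jωL = j·377·0.00141 = 0 + j0.5316 Ω
  Z4: Z = jωL = j·377·0.00953 = 0 + j3.593 Ω
  Z5: Z = jωL = j·377·0.00623 = 0 + j2.349 Ω
Step 3 — Bridge requires nodal analysis (the Z5 bridge couples midpoints C and D, so the two paths cannot be reduced to a simple series/parallel combination). Setting node B to ground and injecting 1 A at node A, the 3-node admittance system at A, C, D solves to V_A = Z_AB = 0.08423 + j4.121 Ω = 4.122∠88.8° Ω.
Step 4 — Power factor: PF = cos(φ) = Re(Z)/|Z| = 0.084232/4.1219 = 0.02044.
Step 5 — Type: Im(Z) = 4.121 ⇒ lagging (phase φ = 88.8°).

PF = 0.02044 (lagging, φ = 88.8°)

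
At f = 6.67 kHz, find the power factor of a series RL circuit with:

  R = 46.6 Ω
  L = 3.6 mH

Step 1 — Angular frequency: ω = 2π·f = 2π·6670 = 4.191e+04 rad/s.
Step 2 — Component impedances:
  R: Z = R = 46.6 Ω
  L: Z = jωL = j·4.191e+04·0.0036 = 0 + j150.9 Ω
Step 3 — Series combination: Z_total = R + L = 46.6 + j150.9 Ω = 157.9∠72.8° Ω.
Step 4 — Power factor: PF = cos(φ) = Re(Z)/|Z| = 46.6/157.9 = 0.2951.
Step 5 — Type: Im(Z) = 150.9 ⇒ lagging (phase φ = 72.8°).

PF = 0.2951 (lagging, φ = 72.8°)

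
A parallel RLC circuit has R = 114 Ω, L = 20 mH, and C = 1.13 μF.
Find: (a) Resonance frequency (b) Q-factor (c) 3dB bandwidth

Step 1 — Resonance: ω₀ = 1/√(LC) = 1/√(0.02·1.13e-06) = 6652 rad/s.
Step 2 — f₀ = ω₀/(2π) = 1059 Hz.
Step 3 — Parallel Q: Q = R/(ω₀L) = 114/(6652·0.02) = 0.8569.
Step 4 — Bandwidth: Δω = ω₀/Q = 7763 rad/s; BW = Δω/(2π) = 1235 Hz.

(a) f₀ = 1059 Hz  (b) Q = 0.8569  (c) BW = 1235 Hz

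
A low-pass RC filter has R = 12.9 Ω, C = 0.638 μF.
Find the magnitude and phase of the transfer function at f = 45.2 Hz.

Step 1 — Angular frequency: ω = 2π·45.2 = 284 rad/s.
Step 2 — Transfer function: H(jω) = 1/(1 + jωRC).
Step 3 — Denominator: 1 + jωRC = 1 + j·284·12.9·6.38e-07 = 1 + j0.002337.
Step 4 — H = 1 - j0.002337.
Step 5 — Magnitude: |H| = 1 (-0.0 dB); phase: φ = -0.1°.

|H| = 1 (-0.0 dB), φ = -0.1°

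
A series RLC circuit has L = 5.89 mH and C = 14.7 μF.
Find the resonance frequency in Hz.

Step 1 — Resonance condition Im(Z)=0 gives ω₀ = 1/√(LC).
Step 2 — ω₀ = 1/√(0.00589·1.47e-05) = 3398 rad/s.
Step 3 — f₀ = ω₀/(2π) = 540.9 Hz.

f₀ = 540.9 Hz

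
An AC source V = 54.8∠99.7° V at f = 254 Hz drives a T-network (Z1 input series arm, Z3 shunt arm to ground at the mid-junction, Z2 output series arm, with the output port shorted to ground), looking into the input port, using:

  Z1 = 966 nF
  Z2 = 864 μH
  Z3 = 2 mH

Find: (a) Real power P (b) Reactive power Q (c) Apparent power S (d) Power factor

Step 1 — Angular frequency: ω = 2π·f = 2π·254 = 1596 rad/s.
Step 2 — Component impedances:
  Z1: Z = 1/(jωC) = -j/(ω·C) = 0 - j648.6 Ω
  Z2: Z = jωL = j·1596·0.000864 = 0 + j1.379 Ω
  Z3: Z = jωL = j·1596·0.002 = 0 + j3.192 Ω
Step 3 — With the output port shorted to ground, the output series arm Z2 runs from the junction to ground; the shunt arm Z3 also runs from the junction to ground. They appear in parallel: Z3 || Z2 = 0 + j0.9629 Ω.
Step 4 — Series with input arm Z1: Z_in = Z1 + (Z3 || Z2) = 0 - j647.7 Ω = 647.7∠-90.0° Ω.
Step 5 — Source phasor: V = 54.8∠99.7° V = -9.233 + j54.02 V.
Step 6 — Current: I = V / Z = -0.0834 - j0.01426 A = 0.08461∠-170.3° A.
Step 7 — Complex power: S = V·I* = 0 - j4.637 VA.
Step 8 — Real power: P = Re(S) = 0 W.
Step 9 — Reactive power: Q = Im(S) = -4.637 VAR.
Step 10 — Apparent power: |S| = 4.637 VA.
Step 11 — Power factor: PF = P/|S| = 0 (leading).

(a) P = 0 W  (b) Q = -4.637 VAR  (c) S = 4.637 VA  (d) PF = 0 (leading)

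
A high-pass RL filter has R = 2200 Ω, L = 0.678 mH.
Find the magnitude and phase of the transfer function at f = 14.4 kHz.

Step 1 — Angular frequency: ω = 2π·1.44e+04 = 9.048e+04 rad/s.
Step 2 — Transfer function: H(jω) = jωL/(R + jωL).
Step 3 — Numerator jωL = j·61.34; denominator R + jωL = 2200 + j61.34.
Step 4 — H = 0.0007769 + j0.02786.
Step 5 — Magnitude: |H| = 0.02787 (-31.1 dB); phase: φ = 88.4°.

|H| = 0.02787 (-31.1 dB), φ = 88.4°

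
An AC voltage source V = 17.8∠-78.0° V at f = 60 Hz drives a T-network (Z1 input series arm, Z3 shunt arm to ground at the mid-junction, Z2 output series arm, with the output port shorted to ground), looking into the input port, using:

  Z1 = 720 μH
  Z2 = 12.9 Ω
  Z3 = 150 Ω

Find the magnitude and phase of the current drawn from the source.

Step 1 — Angular frequency: ω = 2π·f = 2π·60 = 377 rad/s.
Step 2 — Component impedances:
  Z1: Z = jωL = j·377·0.00072 = 0 + j0.2714 Ω
  Z2: Z = R = 12.9 Ω
  Z3: Z = R = 150 Ω
Step 3 — With the output port shorted to ground, the output series arm Z2 runs from the junction to ground; the shunt arm Z3 also runs from the junction to ground. They appear in parallel: Z3 || Z2 = 11.88 Ω.
Step 4 — Series with input arm Z1: Z_in = Z1 + (Z3 || Z2) = 11.88 + j0.2714 Ω = 11.88∠1.3° Ω.
Step 5 — Source phasor: V = 17.8∠-78.0° V = 3.701 - j17.41 V.
Step 6 — Ohm's law: I = V / Z_total = (3.701 - j17.41) / (11.88 + j0.2714) = 0.2779 - j1.472 A.
Step 7 — Convert to polar: |I| = 1.498 A, ∠I = -79.3°.

I = 1.498∠-79.3° A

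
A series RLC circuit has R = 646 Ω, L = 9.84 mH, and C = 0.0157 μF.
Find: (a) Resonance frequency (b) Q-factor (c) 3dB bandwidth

Step 1 — Resonance condition Im(Z)=0 gives ω₀ = 1/√(LC).
Step 2 — ω₀ = 1/√(0.00984·1.57e-08) = 8.045e+04 rad/s.
Step 3 — f₀ = ω₀/(2π) = 1.28e+04 Hz.
Step 4 — Series Q: Q = ω₀L/R = 8.045e+04·0.00984/646 = 1.226.
Step 5 — 3dB bandwidth: Δω = ω₀/Q = 6.565e+04 rad/s; BW = Δω/(2π) = 1.045e+04 Hz.

(a) f₀ = 1.28e+04 Hz  (b) Q = 1.226  (c) BW = 1.045e+04 Hz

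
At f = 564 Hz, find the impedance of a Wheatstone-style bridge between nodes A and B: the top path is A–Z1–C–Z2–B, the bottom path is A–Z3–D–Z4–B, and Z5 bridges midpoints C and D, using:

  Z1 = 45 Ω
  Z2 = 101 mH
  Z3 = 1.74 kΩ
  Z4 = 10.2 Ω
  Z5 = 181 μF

Step 1 — Angular frequency: ω = 2π·f = 2π·564 = 3544 rad/s.
Step 2 — Component impedances:
  Z1: Z = R = 45 Ω
  Z2: Z = jωL = j·3544·0.101 = 0 + j357.9 Ω
  Z3: Z = R = 1740 Ω
  Z4: Z = R = 10.2 Ω
  Z5: Z = 1/(jωC) = -j/(ω·C) = 0 - j1.559 Ω
Step 3 — Bridge requires nodal analysis (the Z5 bridge couples midpoints C and D, so the two paths cannot be reduced to a simple series/parallel combination). Setting node B to ground and injecting 1 A at node A, the 3-node admittance system at A, C, D solves to V_A = Z_AB = 54.15 - j1.194 Ω = 54.16∠-1.3° Ω.

Z = 54.15 - j1.194 Ω = 54.16∠-1.3° Ω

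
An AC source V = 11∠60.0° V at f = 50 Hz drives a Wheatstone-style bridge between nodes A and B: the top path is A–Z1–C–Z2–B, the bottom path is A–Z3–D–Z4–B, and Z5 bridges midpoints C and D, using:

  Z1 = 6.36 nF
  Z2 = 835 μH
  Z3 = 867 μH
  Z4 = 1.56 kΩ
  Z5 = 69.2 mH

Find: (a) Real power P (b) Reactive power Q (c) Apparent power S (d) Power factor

Step 1 — Angular frequency: ω = 2π·f = 2π·50 = 314.2 rad/s.
Step 2 — Component impedances:
  Z1: Z = 1/(jωC) = -j/(ω·C) = 0 - j5.005e+05 Ω
  Z2: Z = jωL = j·314.2·0.000835 = 0 + j0.2623 Ω
  Z3: Z = jωL = j·314.2·0.000867 = 0 + j0.2724 Ω
  Z4: Z = R = 1560 Ω
  Z5: Z = jωL = j·314.2·0.0692 = 0 + j21.74 Ω
Step 3 — Bridge requires nodal analysis (the Z5 bridge couples midpoints C and D, so the two paths cannot be reduced to a simple series/parallel combination). Setting node B to ground and injecting 1 A at node A, the 3-node admittance system at A, C, D solves to V_A = Z_AB = 0.3103 + j22.27 Ω = 22.27∠89.2° Ω.
Step 4 — Source phasor: V = 11∠60.0° V = 5.5 + j9.526 V.
Step 5 — Current: I = V / Z = 0.4311 - j0.241 A = 0.4939∠-29.2° A.
Step 6 — Complex power: S = V·I* = 0.07568 + j5.432 VA.
Step 7 — Real power: P = Re(S) = 0.07568 W.
Step 8 — Reactive power: Q = Im(S) = 5.432 VAR.
Step 9 — Apparent power: |S| = 5.433 VA.
Step 10 — Power factor: PF = P/|S| = 0.01393 (lagging).

(a) P = 0.07568 W  (b) Q = 5.432 VAR  (c) S = 5.433 VA  (d) PF = 0.01393 (lagging)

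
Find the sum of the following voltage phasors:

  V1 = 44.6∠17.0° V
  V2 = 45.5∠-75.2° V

Step 1 — Convert each phasor to rectangular form:
  V1 = 44.6·(cos(17.0°) + j·sin(17.0°)) = 42.65 + j13.04 V
  V2 = 45.5·(cos(-75.2°) + j·sin(-75.2°)) = 11.62 - j43.99 V
Step 2 — Sum components: V_total = 54.27 - j30.95 V.
Step 3 — Convert to polar: |V_total| = 62.48 V, ∠V_total = -29.7°.

V_total = 62.48∠-29.7° V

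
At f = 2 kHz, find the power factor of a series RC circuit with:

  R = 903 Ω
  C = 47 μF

Step 1 — Angular frequency: ω = 2π·f = 2π·2000 = 1.257e+04 rad/s.
Step 2 — Component impedances:
  R: Z = R = 903 Ω
  C: Z = 1/(jωC) = -j/(ω·C) = 0 - j1.693 Ω
Step 3 — Series combination: Z_total = R + C = 903 - j1.693 Ω = 903∠-0.1° Ω.
Step 4 — Power factor: PF = cos(φ) = Re(Z)/|Z| = 903/903 = 1.
Step 5 — Type: Im(Z) = -1.693 ⇒ leading (phase φ = -0.1°).

PF = 1 (leading, φ = -0.1°)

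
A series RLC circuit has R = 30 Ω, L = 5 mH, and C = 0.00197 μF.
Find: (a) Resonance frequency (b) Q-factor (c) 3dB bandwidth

Step 1 — Resonance: ω₀ = 1/√(LC) = 1/√(0.005·1.97e-09) = 3.186e+05 rad/s.
Step 2 — f₀ = ω₀/(2π) = 5.071e+04 Hz.
Step 3 — Series Q: Q = ω₀L/R = 3.186e+05·0.005/30 = 53.1.
Step 4 — Bandwidth: Δω = ω₀/Q = 6000 rad/s; BW = Δω/(2π) = 954.9 Hz.

(a) f₀ = 5.071e+04 Hz  (b) Q = 53.1  (c) BW = 954.9 Hz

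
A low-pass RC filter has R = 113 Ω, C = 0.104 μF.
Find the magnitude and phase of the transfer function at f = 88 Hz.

Step 1 — Angular frequency: ω = 2π·88 = 552.9 rad/s.
Step 2 — Transfer function: H(jω) = 1/(1 + jωRC).
Step 3 — Denominator: 1 + jωRC = 1 + j·552.9·113·1.04e-07 = 1 + j0.006498.
Step 4 — H = 1 - j0.006498.
Step 5 — Magnitude: |H| = 1 (-0.0 dB); phase: φ = -0.4°.

|H| = 1 (-0.0 dB), φ = -0.4°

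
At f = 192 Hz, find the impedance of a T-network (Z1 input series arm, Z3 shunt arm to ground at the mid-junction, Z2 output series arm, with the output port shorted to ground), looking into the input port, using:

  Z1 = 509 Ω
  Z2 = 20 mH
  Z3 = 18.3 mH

Step 1 — Angular frequency: ω = 2π·f = 2π·192 = 1206 rad/s.
Step 2 — Component impedances:
  Z1: Z = R = 509 Ω
  Z2: Z = jωL = j·1206·0.02 = 0 + j24.13 Ω
  Z3: Z = jωL = j·1206·0.0183 = 0 + j22.08 Ω
Step 3 — With the output port shorted to ground, the output series arm Z2 runs from the junction to ground; the shunt arm Z3 also runs from the junction to ground. They appear in parallel: Z3 || Z2 = 0 + j11.53 Ω.
Step 4 — Series with input arm Z1: Z_in = Z1 + (Z3 || Z2) = 509 + j11.53 Ω = 509.1∠1.3° Ω.

Z = 509 + j11.53 Ω = 509.1∠1.3° Ω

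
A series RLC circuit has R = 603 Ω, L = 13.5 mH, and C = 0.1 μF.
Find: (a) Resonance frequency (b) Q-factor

Step 1 — Resonance condition Im(Z)=0 gives ω₀ = 1/√(LC).
Step 2 — ω₀ = 1/√(0.0135·1e-07) = 2.722e+04 rad/s.
Step 3 — f₀ = ω₀/(2π) = 4332 Hz.
Step 4 — Series Q: Q = ω₀L/R = 2.722e+04·0.0135/603 = 0.6093.

(a) f₀ = 4332 Hz  (b) Q = 0.6093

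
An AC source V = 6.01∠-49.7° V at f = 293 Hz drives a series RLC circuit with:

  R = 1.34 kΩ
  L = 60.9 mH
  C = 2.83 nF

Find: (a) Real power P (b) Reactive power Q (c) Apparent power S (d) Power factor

Step 1 — Angular frequency: ω = 2π·f = 2π·293 = 1841 rad/s.
Step 2 — Component impedances:
  R: Z = R = 1340 Ω
  L: Z = jωL = j·1841·0.0609 = 0 + j112.1 Ω
  C: Z = 1/(jωC) = -j/(ω·C) = 0 - j1.919e+05 Ω
Step 3 — Series combination: Z_total = R + L + C = 1340 - j1.918e+05 Ω = 1.918e+05∠-89.6° Ω.
Step 4 — Source phasor: V = 6.01∠-49.7° V = 3.887 - j4.584 V.
Step 5 — Current: I = V / Z = 2.403e-05 + j2.01e-05 A = 3.133e-05∠39.9° A.
Step 6 — Complex power: S = V·I* = 1.315e-06 - j0.0001883 VA.
Step 7 — Real power: P = Re(S) = 1.315e-06 W.
Step 8 — Reactive power: Q = Im(S) = -0.0001883 VAR.
Step 9 — Apparent power: |S| = 0.0001883 VA.
Step 10 — Power factor: PF = P/|S| = 0.006985 (leading).

(a) P = 1.315e-06 W  (b) Q = -0.0001883 VAR  (c) S = 0.0001883 VA  (d) PF = 0.006985 (leading)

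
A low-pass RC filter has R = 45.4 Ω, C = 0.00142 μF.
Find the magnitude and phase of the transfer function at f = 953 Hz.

Step 1 — Angular frequency: ω = 2π·953 = 5988 rad/s.
Step 2 — Transfer function: H(jω) = 1/(1 + jωRC).
Step 3 — Denominator: 1 + jωRC = 1 + j·5988·45.4·1.42e-09 = 1 + j0.000386.
Step 4 — H = 1 - j0.000386.
Step 5 — Magnitude: |H| = 1 (-0.0 dB); phase: φ = -0.0°.

|H| = 1 (-0.0 dB), φ = -0.0°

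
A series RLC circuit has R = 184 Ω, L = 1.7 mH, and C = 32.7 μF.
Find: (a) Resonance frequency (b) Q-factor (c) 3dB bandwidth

Step 1 — Resonance: ω₀ = 1/√(LC) = 1/√(0.0017·3.27e-05) = 4241 rad/s.
Step 2 — f₀ = ω₀/(2π) = 675 Hz.
Step 3 — Series Q: Q = ω₀L/R = 4241·0.0017/184 = 0.03919.
Step 4 — Bandwidth: Δω = ω₀/Q = 1.082e+05 rad/s; BW = Δω/(2π) = 1.723e+04 Hz.

(a) f₀ = 675 Hz  (b) Q = 0.03919  (c) BW = 1.723e+04 Hz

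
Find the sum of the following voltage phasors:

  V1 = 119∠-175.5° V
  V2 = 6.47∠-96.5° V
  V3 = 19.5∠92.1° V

Step 1 — Convert each phasor to rectangular form:
  V1 = 119·(cos(-175.5°) + j·sin(-175.5°)) = -118.6 - j9.337 V
  V2 = 6.47·(cos(-96.5°) + j·sin(-96.5°)) = -0.7324 - j6.428 V
  V3 = 19.5·(cos(92.1°) + j·sin(92.1°)) = -0.7146 + j19.49 V
Step 2 — Sum components: V_total = -120.1 + j3.722 V.
Step 3 — Convert to polar: |V_total| = 120.1 V, ∠V_total = 178.2°.

V_total = 120.1∠178.2° V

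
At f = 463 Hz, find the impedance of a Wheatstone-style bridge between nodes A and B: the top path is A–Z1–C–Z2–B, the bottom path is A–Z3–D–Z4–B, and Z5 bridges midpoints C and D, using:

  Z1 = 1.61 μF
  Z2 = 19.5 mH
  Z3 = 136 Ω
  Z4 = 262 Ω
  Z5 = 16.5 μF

Step 1 — Angular frequency: ω = 2π·f = 2π·463 = 2909 rad/s.
Step 2 — Component impedances:
  Z1: Z = 1/(jωC) = -j/(ω·C) = 0 - j213.5 Ω
  Z2: Z = jωL = j·2909·0.0195 = 0 + j56.73 Ω
  Z3: Z = R = 136 Ω
  Z4: Z = R = 262 Ω
  Z5: Z = 1/(jωC) = -j/(ω·C) = 0 - j20.83 Ω
Step 3 — Bridge requires nodal analysis (the Z5 bridge couples midpoints C and D, so the two paths cannot be reduced to a simple series/parallel combination). Setting node B to ground and injecting 1 A at node A, the 3-node admittance system at A, C, D solves to V_A = Z_AB = 91.31 - j9.571 Ω = 91.81∠-6.0° Ω.

Z = 91.31 - j9.571 Ω = 91.81∠-6.0° Ω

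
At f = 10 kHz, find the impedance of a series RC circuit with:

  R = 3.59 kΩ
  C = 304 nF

Step 1 — Angular frequency: ω = 2π·f = 2π·1e+04 = 6.283e+04 rad/s.
Step 2 — Component impedances:
  R: Z = R = 3590 Ω
  C: Z = 1/(jωC) = -j/(ω·C) = 0 - j52.35 Ω
Step 3 — Series combination: Z_total = R + C = 3590 - j52.35 Ω = 3590∠-0.8° Ω.

Z = 3590 - j52.35 Ω = 3590∠-0.8° Ω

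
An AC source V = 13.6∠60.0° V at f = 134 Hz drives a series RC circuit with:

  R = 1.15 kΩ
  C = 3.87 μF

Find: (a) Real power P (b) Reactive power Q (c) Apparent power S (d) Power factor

Step 1 — Angular frequency: ω = 2π·f = 2π·134 = 841.9 rad/s.
Step 2 — Component impedances:
  R: Z = R = 1150 Ω
  C: Z = 1/(jωC) = -j/(ω·C) = 0 - j306.9 Ω
Step 3 — Series combination: Z_total = R + C = 1150 - j306.9 Ω = 1190∠-14.9° Ω.
Step 4 — Source phasor: V = 13.6∠60.0° V = 6.8 + j11.78 V.
Step 5 — Current: I = V / Z = 0.002968 + j0.01103 A = 0.01143∠74.9° A.
Step 6 — Complex power: S = V·I* = 0.1501 - j0.04007 VA.
Step 7 — Real power: P = Re(S) = 0.1501 W.
Step 8 — Reactive power: Q = Im(S) = -0.04007 VAR.
Step 9 — Apparent power: |S| = 0.1554 VA.
Step 10 — Power factor: PF = P/|S| = 0.9662 (leading).

(a) P = 0.1501 W  (b) Q = -0.04007 VAR  (c) S = 0.1554 VA  (d) PF = 0.9662 (leading)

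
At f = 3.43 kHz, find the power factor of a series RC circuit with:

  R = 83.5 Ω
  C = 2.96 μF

Step 1 — Angular frequency: ω = 2π·f = 2π·3430 = 2.155e+04 rad/s.
Step 2 — Component impedances:
  R: Z = R = 83.5 Ω
  C: Z = 1/(jωC) = -j/(ω·C) = 0 - j15.68 Ω
Step 3 — Series combination: Z_total = R + C = 83.5 - j15.68 Ω = 84.96∠-10.6° Ω.
Step 4 — Power factor: PF = cos(φ) = Re(Z)/|Z| = 83.5/84.96 = 0.9828.
Step 5 — Type: Im(Z) = -15.68 ⇒ leading (phase φ = -10.6°).

PF = 0.9828 (leading, φ = -10.6°)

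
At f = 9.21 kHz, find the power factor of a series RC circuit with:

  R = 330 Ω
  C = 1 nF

Step 1 — Angular frequency: ω = 2π·f = 2π·9210 = 5.787e+04 rad/s.
Step 2 — Component impedances:
  R: Z = R = 330 Ω
  C: Z = 1/(jωC) = -j/(ω·C) = 0 - j1.728e+04 Ω
Step 3 — Series combination: Z_total = R + C = 330 - j1.728e+04 Ω = 1.728e+04∠-88.9° Ω.
Step 4 — Power factor: PF = cos(φ) = Re(Z)/|Z| = 330/17284 = 0.01909.
Step 5 — Type: Im(Z) = -1.728e+04 ⇒ leading (phase φ = -88.9°).

PF = 0.01909 (leading, φ = -88.9°)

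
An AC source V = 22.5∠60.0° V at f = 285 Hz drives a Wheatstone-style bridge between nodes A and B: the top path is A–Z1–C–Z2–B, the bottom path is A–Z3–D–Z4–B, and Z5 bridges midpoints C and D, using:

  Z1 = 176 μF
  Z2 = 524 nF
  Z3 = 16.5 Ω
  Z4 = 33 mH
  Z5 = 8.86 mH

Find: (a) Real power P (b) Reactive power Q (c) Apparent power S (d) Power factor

Step 1 — Angular frequency: ω = 2π·f = 2π·285 = 1791 rad/s.
Step 2 — Component impedances:
  Z1: Z = 1/(jωC) = -j/(ω·C) = 0 - j3.173 Ω
  Z2: Z = 1/(jωC) = -j/(ω·C) = 0 - j1066 Ω
  Z3: Z = R = 16.5 Ω
  Z4: Z = jωL = j·1791·0.033 = 0 + j59.09 Ω
  Z5: Z = jωL = j·1791·0.00886 = 0 + j15.87 Ω
Step 3 — Bridge requires nodal analysis (the Z5 bridge couples midpoints C and D, so the two paths cannot be reduced to a simple series/parallel combination). Setting node B to ground and injecting 1 A at node A, the 3-node admittance system at A, C, D solves to V_A = Z_AB = 7.24 + j71.78 Ω = 72.14∠84.2° Ω.
Step 4 — Source phasor: V = 22.5∠60.0° V = 11.25 + j19.49 V.
Step 5 — Current: I = V / Z = 0.2844 - j0.128 A = 0.3119∠-24.2° A.
Step 6 — Complex power: S = V·I* = 0.7043 + j6.982 VA.
Step 7 — Real power: P = Re(S) = 0.7043 W.
Step 8 — Reactive power: Q = Im(S) = 6.982 VAR.
Step 9 — Apparent power: |S| = 7.018 VA.
Step 10 — Power factor: PF = P/|S| = 0.1004 (lagging).

(a) P = 0.7043 W  (b) Q = 6.982 VAR  (c) S = 7.018 VA  (d) PF = 0.1004 (lagging)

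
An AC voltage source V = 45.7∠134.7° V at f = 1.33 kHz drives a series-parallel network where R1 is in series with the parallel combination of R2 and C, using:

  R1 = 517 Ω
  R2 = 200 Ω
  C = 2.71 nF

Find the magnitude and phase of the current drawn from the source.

Step 1 — Angular frequency: ω = 2π·f = 2π·1330 = 8357 rad/s.
Step 2 — Component impedances:
  R1: Z = R = 517 Ω
  R2: Z = R = 200 Ω
  C: Z = 1/(jωC) = -j/(ω·C) = 0 - j4.416e+04 Ω
Step 3 — Parallel branch: R2 || C = 1/(1/R2 + 1/C) = 200 - j0.9058 Ω.
Step 4 — Series with R1: Z_total = R1 + (R2 || C) = 717 - j0.9058 Ω = 717∠-0.1° Ω.
Step 5 — Source phasor: V = 45.7∠134.7° V = -32.15 + j32.48 V.
Step 6 — Ohm's law: I = V / Z_total = (-32.15 + j32.48) / (717 - j0.9058) = -0.04489 + j0.04525 A.
Step 7 — Convert to polar: |I| = 0.06374 A, ∠I = 134.8°.

I = 0.06374∠134.8° A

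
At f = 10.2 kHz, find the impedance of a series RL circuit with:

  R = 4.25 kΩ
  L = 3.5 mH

Step 1 — Angular frequency: ω = 2π·f = 2π·1.02e+04 = 6.409e+04 rad/s.
Step 2 — Component impedances:
  R: Z = R = 4250 Ω
  L: Z = jωL = j·6.409e+04·0.0035 = 0 + j224.3 Ω
Step 3 — Series combination: Z_total = R + L = 4250 + j224.3 Ω = 4256∠3.0° Ω.

Z = 4250 + j224.3 Ω = 4256∠3.0° Ω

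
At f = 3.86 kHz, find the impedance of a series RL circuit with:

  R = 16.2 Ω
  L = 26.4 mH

Step 1 — Angular frequency: ω = 2π·f = 2π·3860 = 2.425e+04 rad/s.
Step 2 — Component impedances:
  R: Z = R = 16.2 Ω
  L: Z = jωL = j·2.425e+04·0.0264 = 0 + j640.3 Ω
Step 3 — Series combination: Z_total = R + L = 16.2 + j640.3 Ω = 640.5∠88.6° Ω.

Z = 16.2 + j640.3 Ω = 640.5∠88.6° Ω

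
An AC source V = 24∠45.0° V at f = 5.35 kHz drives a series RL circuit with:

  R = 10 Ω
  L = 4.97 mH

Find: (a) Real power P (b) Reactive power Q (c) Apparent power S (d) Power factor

Step 1 — Angular frequency: ω = 2π·f = 2π·5350 = 3.362e+04 rad/s.
Step 2 — Component impedances:
  R: Z = R = 10 Ω
  L: Z = jωL = j·3.362e+04·0.00497 = 0 + j167.1 Ω
Step 3 — Series combination: Z_total = R + L = 10 + j167.1 Ω = 167.4∠86.6° Ω.
Step 4 — Source phasor: V = 24∠45.0° V = 16.97 + j16.97 V.
Step 5 — Current: I = V / Z = 0.1073 - j0.09516 A = 0.1434∠-41.6° A.
Step 6 — Complex power: S = V·I* = 0.2056 + j3.435 VA.
Step 7 — Real power: P = Re(S) = 0.2056 W.
Step 8 — Reactive power: Q = Im(S) = 3.435 VAR.
Step 9 — Apparent power: |S| = 3.442 VA.
Step 10 — Power factor: PF = P/|S| = 0.05975 (lagging).

(a) P = 0.2056 W  (b) Q = 3.435 VAR  (c) S = 3.442 VA  (d) PF = 0.05975 (lagging)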